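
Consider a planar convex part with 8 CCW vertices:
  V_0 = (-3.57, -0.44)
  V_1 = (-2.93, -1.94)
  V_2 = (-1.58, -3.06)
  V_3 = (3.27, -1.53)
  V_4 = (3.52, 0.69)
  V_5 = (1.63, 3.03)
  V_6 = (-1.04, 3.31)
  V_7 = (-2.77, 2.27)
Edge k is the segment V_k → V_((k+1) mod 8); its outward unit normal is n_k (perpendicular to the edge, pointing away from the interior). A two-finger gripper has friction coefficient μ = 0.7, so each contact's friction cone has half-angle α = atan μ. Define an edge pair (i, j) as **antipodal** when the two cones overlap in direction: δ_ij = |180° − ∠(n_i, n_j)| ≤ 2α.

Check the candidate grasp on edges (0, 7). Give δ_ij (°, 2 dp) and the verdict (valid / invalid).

δ = 140.45°, invalid

α = atan 0.7 = 34.99°;  2α = 69.98°
edge 0: e_0 = (+0.64, -1.50);  n_0 = (-0.9198, -0.3924)
edge 7: e_7 = (-0.80, -2.71);  n_7 = (-0.9591, +0.2831)
∠(n_0, n_7) = 39.55°
δ = |180° − 39.55°| = 140.45°
140.45° > 2α = 69.98°  →  invalid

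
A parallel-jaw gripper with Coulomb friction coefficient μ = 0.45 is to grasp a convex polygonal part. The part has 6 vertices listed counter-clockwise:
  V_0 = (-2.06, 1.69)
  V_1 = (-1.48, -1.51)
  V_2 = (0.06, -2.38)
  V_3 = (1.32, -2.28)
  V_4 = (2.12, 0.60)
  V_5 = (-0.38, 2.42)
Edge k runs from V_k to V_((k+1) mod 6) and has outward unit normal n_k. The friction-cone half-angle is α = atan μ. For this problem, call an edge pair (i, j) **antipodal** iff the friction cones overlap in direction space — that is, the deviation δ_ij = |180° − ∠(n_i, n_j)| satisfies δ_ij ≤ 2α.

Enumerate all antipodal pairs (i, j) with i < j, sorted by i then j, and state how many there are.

count = 5; pairs: (0,3), (0,4), (1,4), (2,4), (2,5)

α = atan 0.45 = 24.23°;  2α = 48.46°
n_0 = (-0.9840, -0.1783)
n_1 = (-0.4919, -0.8707)
n_2 = (+0.0791, -0.9969)
n_3 = (+0.9635, -0.2676)
n_4 = (+0.5886, +0.8085)
n_5 = (-0.3985, +0.9172)
  (0,1): δ = 129.74°  ·
  (0,2): δ = 95.74°  ·
  (0,3): δ = 25.80°  ✓
  (0,4): δ = 43.67°  ✓
  (0,5): δ = 103.21°  ·
  (1,2): δ = 146.00°  ·
  (1,3): δ = 76.06°  ·
  (1,4): δ = 6.59°  ✓
  (1,5): δ = 52.95°  ·
  (2,3): δ = 110.06°  ·
  (2,4): δ = 40.59°  ✓
  (2,5): δ = 18.95°  ✓
  (3,4): δ = 110.53°  ·
  (3,5): δ = 50.99°  ·
  (4,5): δ = 120.46°  ·
antipodal pairs: 5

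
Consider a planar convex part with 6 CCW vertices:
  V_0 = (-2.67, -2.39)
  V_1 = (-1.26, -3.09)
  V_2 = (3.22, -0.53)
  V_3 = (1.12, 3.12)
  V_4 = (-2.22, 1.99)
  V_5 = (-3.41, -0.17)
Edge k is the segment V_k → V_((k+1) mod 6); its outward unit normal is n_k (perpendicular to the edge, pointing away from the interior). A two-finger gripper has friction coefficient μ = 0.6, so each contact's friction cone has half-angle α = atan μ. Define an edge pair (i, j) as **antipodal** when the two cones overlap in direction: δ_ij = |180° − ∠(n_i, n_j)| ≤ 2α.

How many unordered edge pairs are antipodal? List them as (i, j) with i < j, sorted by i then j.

α = atan 0.6 = 30.96°;  2α = 61.93°
n_0 = (-0.4447, -0.8957)
n_1 = (+0.4961, -0.8682)
n_2 = (+0.8668, +0.4987)
n_3 = (-0.3205, +0.9473)
n_4 = (-0.8759, +0.4825)
n_5 = (-0.9487, -0.3162)
  (0,1): δ = 123.85°  ·
  (0,2): δ = 33.68°  ✓
  (0,3): δ = 45.09°  ✓
  (0,4): δ = 87.55°  ·
  (0,5): δ = 134.84°  ·
  (1,2): δ = 89.83°  ·
  (1,3): δ = 11.05°  ✓
  (1,4): δ = 31.40°  ✓
  (1,5): δ = 78.69°  ·
  (2,3): δ = 101.22°  ·
  (2,4): δ = 58.77°  ✓
  (2,5): δ = 11.48°  ✓
  (3,4): δ = 137.54°  ·
  (3,5): δ = 90.26°  ·
  (4,5): δ = 132.71°  ·
antipodal pairs: 6

count = 6; pairs: (0,2), (0,3), (1,3), (1,4), (2,4), (2,5)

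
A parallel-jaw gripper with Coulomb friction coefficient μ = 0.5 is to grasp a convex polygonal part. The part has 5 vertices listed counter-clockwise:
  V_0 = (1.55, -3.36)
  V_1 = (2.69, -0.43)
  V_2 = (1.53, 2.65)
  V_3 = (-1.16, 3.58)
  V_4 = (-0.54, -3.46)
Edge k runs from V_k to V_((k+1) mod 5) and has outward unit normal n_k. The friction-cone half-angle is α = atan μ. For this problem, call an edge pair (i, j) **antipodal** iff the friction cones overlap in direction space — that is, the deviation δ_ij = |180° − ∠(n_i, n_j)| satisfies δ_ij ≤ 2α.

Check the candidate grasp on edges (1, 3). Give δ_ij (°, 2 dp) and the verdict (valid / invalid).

α = atan 0.5 = 26.57°;  2α = 53.13°
edge 1: e_1 = (-1.16, +3.08);  n_1 = (+0.9358, +0.3525)
edge 3: e_3 = (+0.62, -7.04);  n_3 = (-0.9961, -0.0877)
∠(n_1, n_3) = 164.40°
δ = |180° − 164.40°| = 15.60°
15.60° ≤ 2α = 53.13°  →  valid

δ = 15.60°, valid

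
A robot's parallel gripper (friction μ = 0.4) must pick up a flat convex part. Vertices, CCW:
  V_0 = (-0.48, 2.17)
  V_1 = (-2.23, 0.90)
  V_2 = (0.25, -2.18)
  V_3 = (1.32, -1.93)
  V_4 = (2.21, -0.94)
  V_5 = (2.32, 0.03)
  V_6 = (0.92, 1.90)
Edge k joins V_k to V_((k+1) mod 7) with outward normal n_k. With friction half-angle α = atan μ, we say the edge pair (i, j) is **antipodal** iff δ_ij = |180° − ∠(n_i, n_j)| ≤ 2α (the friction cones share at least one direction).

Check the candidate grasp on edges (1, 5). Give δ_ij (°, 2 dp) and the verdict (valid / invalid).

δ = 2.02°, valid

α = atan 0.4 = 21.80°;  2α = 43.60°
edge 1: e_1 = (+2.48, -3.08);  n_1 = (-0.7789, -0.6272)
edge 5: e_5 = (-1.40, +1.87);  n_5 = (+0.8005, +0.5993)
∠(n_1, n_5) = 177.98°
δ = |180° − 177.98°| = 2.02°
2.02° ≤ 2α = 43.60°  →  valid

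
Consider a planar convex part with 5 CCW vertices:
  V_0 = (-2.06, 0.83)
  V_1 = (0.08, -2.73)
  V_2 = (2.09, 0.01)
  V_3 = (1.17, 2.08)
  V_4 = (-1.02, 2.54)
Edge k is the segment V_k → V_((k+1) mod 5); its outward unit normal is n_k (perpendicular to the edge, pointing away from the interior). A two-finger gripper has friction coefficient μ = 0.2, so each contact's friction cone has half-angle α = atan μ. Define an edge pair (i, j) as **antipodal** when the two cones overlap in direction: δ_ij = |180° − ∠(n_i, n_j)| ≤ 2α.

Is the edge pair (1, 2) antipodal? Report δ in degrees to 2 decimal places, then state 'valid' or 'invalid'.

α = atan 0.2 = 11.31°;  2α = 22.62°
edge 1: e_1 = (+2.01, +2.74);  n_1 = (+0.8063, -0.5915)
edge 2: e_2 = (-0.92, +2.07);  n_2 = (+0.9138, +0.4061)
∠(n_1, n_2) = 60.23°
δ = |180° − 60.23°| = 119.77°
119.77° > 2α = 22.62°  →  invalid

δ = 119.77°, invalid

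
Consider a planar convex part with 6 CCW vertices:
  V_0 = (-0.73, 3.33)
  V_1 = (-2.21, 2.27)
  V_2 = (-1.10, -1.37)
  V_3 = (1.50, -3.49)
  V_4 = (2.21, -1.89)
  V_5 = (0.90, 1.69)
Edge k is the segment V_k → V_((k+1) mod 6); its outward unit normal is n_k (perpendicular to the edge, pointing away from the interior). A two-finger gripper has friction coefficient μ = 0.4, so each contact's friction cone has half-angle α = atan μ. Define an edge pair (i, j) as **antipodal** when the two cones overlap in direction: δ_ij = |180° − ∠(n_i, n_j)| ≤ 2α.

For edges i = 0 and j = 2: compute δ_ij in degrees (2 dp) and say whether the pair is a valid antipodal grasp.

δ = 74.80°, invalid

α = atan 0.4 = 21.80°;  2α = 43.60°
edge 0: e_0 = (-1.48, -1.06);  n_0 = (-0.5823, +0.8130)
edge 2: e_2 = (+2.60, -2.12);  n_2 = (-0.6319, -0.7750)
∠(n_0, n_2) = 105.20°
δ = |180° − 105.20°| = 74.80°
74.80° > 2α = 43.60°  →  invalid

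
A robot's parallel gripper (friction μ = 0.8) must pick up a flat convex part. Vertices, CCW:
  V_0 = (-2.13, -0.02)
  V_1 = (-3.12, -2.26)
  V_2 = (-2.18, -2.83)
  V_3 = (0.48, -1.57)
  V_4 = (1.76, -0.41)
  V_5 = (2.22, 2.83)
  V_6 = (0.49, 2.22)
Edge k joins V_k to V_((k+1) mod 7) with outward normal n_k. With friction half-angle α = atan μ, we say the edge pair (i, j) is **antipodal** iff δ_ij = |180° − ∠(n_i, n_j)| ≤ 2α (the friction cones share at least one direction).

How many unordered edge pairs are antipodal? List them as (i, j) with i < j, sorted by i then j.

α = atan 0.8 = 38.66°;  2α = 77.32°
n_0 = (-0.9147, +0.4042)
n_1 = (-0.5185, -0.8551)
n_2 = (+0.4281, -0.9037)
n_3 = (+0.6715, -0.7410)
n_4 = (+0.9901, -0.1406)
n_5 = (-0.3325, +0.9431)
n_6 = (-0.6498, +0.7601)
  (0,1): δ = 97.39°  ·
  (0,2): δ = 40.81°  ✓
  (0,3): δ = 23.97°  ✓
  (0,4): δ = 15.76°  ✓
  (0,5): δ = 133.27°  ·
  (0,6): δ = 154.37°  ·
  (1,2): δ = 123.42°  ·
  (1,3): δ = 106.58°  ·
  (1,4): δ = 66.85°  ✓
  (1,5): δ = 50.65°  ✓
  (1,6): δ = 71.76°  ✓
  (2,3): δ = 163.16°  ·
  (2,4): δ = 123.43°  ·
  (2,5): δ = 5.92°  ✓
  (2,6): δ = 15.18°  ✓
  (3,4): δ = 140.27°  ·
  (3,5): δ = 22.76°  ✓
  (3,6): δ = 1.66°  ✓
  (4,5): δ = 62.50°  ✓
  (4,6): δ = 41.39°  ✓
  (5,6): δ = 158.89°  ·
antipodal pairs: 12

count = 12; pairs: (0,2), (0,3), (0,4), (1,4), (1,5), (1,6), (2,5), (2,6), (3,5), (3,6), (4,5), (4,6)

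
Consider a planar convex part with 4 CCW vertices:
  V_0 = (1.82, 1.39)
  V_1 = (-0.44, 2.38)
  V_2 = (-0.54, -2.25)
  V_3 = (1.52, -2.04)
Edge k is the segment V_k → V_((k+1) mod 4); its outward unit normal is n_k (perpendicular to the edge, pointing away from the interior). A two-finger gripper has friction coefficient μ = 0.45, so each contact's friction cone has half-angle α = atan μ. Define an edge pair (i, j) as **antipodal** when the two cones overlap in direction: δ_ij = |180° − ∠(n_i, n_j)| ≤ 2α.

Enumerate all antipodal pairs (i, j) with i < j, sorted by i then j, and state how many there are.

count = 2; pairs: (0,2), (1,3)

α = atan 0.45 = 24.23°;  2α = 48.46°
n_0 = (+0.4012, +0.9160)
n_1 = (-0.9998, +0.0216)
n_2 = (+0.1014, -0.9948)
n_3 = (+0.9962, -0.0871)
  (0,1): δ = 67.58°  ·
  (0,2): δ = 29.48°  ✓
  (0,3): δ = 108.66°  ·
  (1,2): δ = 82.94°  ·
  (1,3): δ = 3.76°  ✓
  (2,3): δ = 100.82°  ·
antipodal pairs: 2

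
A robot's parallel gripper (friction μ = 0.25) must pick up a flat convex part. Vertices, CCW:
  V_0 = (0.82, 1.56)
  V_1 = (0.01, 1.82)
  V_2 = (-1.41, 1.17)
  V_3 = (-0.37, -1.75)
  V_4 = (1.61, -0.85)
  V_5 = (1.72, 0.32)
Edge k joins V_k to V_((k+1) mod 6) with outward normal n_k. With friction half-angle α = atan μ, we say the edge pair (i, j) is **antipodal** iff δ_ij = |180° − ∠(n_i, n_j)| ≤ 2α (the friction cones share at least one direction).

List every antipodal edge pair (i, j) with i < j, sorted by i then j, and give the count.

count = 3; pairs: (1,3), (2,4), (2,5)

α = atan 0.25 = 14.04°;  2α = 28.07°
n_0 = (+0.3056, +0.9522)
n_1 = (-0.4162, +0.9093)
n_2 = (-0.9420, -0.3355)
n_3 = (+0.4138, -0.9104)
n_4 = (+0.9956, -0.0936)
n_5 = (+0.8093, +0.5874)
  (0,1): δ = 137.61°  ·
  (0,2): δ = 52.60°  ·
  (0,3): δ = 42.24°  ·
  (0,4): δ = 102.42°  ·
  (0,5): δ = 143.77°  ·
  (1,2): δ = 94.99°  ·
  (1,3): δ = 0.15°  ✓
  (1,4): δ = 60.03°  ·
  (1,5): δ = 101.38°  ·
  (2,3): δ = 85.16°  ·
  (2,4): δ = 24.98°  ✓
  (2,5): δ = 16.37°  ✓
  (3,4): δ = 119.81°  ·
  (3,5): δ = 78.47°  ·
  (4,5): δ = 138.66°  ·
antipodal pairs: 3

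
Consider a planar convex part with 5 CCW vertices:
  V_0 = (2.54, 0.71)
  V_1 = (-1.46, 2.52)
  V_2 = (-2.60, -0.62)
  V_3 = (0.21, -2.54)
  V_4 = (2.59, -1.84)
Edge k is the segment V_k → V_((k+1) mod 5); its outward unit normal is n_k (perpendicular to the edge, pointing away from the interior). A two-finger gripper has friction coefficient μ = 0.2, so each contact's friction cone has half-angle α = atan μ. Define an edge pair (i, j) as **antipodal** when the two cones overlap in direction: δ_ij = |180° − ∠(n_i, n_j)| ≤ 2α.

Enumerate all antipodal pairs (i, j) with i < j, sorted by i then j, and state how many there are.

α = atan 0.2 = 11.31°;  2α = 22.62°
n_0 = (+0.4123, +0.9111)
n_1 = (-0.9400, +0.3413)
n_2 = (-0.5642, -0.8257)
n_3 = (+0.2822, -0.9594)
n_4 = (+0.9998, +0.0196)
  (0,1): δ = 85.61°  ·
  (0,2): δ = 10.00°  ✓
  (0,3): δ = 40.74°  ·
  (0,4): δ = 115.47°  ·
  (1,2): δ = 104.39°  ·
  (1,3): δ = 53.66°  ·
  (1,4): δ = 21.08°  ✓
  (2,3): δ = 129.27°  ·
  (2,4): δ = 54.53°  ·
  (3,4): δ = 105.27°  ·
antipodal pairs: 2

count = 2; pairs: (0,2), (1,4)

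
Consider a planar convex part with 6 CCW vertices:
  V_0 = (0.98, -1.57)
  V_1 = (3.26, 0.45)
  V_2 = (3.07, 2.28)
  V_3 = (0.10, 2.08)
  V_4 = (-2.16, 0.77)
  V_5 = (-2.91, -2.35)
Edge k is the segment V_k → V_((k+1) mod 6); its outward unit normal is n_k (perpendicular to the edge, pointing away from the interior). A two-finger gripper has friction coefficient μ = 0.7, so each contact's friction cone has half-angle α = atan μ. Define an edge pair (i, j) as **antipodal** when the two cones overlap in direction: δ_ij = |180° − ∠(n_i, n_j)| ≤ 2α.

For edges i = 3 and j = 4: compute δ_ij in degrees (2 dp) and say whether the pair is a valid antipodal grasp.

α = atan 0.7 = 34.99°;  2α = 69.98°
edge 3: e_3 = (-2.26, -1.31);  n_3 = (-0.5015, +0.8652)
edge 4: e_4 = (-0.75, -3.12);  n_4 = (-0.9723, +0.2337)
∠(n_3, n_4) = 46.38°
δ = |180° − 46.38°| = 133.62°
133.62° > 2α = 69.98°  →  invalid

δ = 133.62°, invalid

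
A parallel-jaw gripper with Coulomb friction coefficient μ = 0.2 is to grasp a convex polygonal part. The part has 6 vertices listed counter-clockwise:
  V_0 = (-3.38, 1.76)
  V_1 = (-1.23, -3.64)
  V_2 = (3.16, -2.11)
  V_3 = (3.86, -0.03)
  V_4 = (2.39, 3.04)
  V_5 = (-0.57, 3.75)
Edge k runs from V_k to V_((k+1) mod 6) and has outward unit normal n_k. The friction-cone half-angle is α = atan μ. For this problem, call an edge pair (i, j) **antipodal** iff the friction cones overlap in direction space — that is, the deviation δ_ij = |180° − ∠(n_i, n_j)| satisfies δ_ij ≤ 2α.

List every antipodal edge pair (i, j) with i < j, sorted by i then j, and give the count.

α = atan 0.2 = 11.31°;  2α = 22.62°
n_0 = (-0.9291, -0.3699)
n_1 = (+0.3291, -0.9443)
n_2 = (+0.9478, -0.3190)
n_3 = (+0.9019, +0.4319)
n_4 = (+0.2332, +0.9724)
n_5 = (-0.5779, +0.8161)
  (0,1): δ = 92.50°  ·
  (0,2): δ = 40.31°  ·
  (0,3): δ = 3.88°  ✓
  (0,4): δ = 54.80°  ·
  (0,5): δ = 103.60°  ·
  (1,2): δ = 127.81°  ·
  (1,3): δ = 83.63°  ·
  (1,4): δ = 32.70°  ·
  (1,5): δ = 16.09°  ✓
  (2,3): δ = 135.81°  ·
  (2,4): δ = 84.89°  ·
  (2,5): δ = 36.09°  ·
  (3,4): δ = 129.07°  ·
  (3,5): δ = 80.28°  ·
  (4,5): δ = 131.21°  ·
antipodal pairs: 2

count = 2; pairs: (0,3), (1,5)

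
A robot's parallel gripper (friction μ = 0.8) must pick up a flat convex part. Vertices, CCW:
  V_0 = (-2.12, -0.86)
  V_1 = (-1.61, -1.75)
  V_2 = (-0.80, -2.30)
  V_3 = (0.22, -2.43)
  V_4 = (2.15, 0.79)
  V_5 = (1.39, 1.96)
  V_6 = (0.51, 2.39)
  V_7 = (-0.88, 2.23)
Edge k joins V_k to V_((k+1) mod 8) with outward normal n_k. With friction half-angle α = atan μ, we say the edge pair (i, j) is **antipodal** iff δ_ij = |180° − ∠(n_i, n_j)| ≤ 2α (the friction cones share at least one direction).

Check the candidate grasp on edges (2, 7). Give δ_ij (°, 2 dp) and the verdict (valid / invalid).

α = atan 0.8 = 38.66°;  2α = 77.32°
edge 2: e_2 = (+1.02, -0.13);  n_2 = (-0.1264, -0.9920)
edge 7: e_7 = (-1.24, -3.09);  n_7 = (-0.9281, +0.3724)
∠(n_2, n_7) = 104.60°
δ = |180° − 104.60°| = 75.40°
75.40° ≤ 2α = 77.32°  →  valid

δ = 75.40°, valid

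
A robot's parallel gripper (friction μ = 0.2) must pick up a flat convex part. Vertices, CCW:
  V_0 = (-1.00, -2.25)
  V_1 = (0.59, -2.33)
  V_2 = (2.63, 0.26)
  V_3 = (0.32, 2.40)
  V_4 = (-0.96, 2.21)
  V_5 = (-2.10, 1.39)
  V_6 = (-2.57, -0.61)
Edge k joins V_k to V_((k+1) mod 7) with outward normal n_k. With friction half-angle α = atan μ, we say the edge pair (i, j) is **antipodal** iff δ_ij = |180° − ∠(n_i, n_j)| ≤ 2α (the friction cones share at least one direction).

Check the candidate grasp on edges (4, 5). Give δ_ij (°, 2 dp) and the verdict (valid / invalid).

δ = 138.95°, invalid

α = atan 0.2 = 11.31°;  2α = 22.62°
edge 4: e_4 = (-1.14, -0.82);  n_4 = (-0.5839, +0.8118)
edge 5: e_5 = (-0.47, -2.00);  n_5 = (-0.9735, +0.2288)
∠(n_4, n_5) = 41.05°
δ = |180° − 41.05°| = 138.95°
138.95° > 2α = 22.62°  →  invalid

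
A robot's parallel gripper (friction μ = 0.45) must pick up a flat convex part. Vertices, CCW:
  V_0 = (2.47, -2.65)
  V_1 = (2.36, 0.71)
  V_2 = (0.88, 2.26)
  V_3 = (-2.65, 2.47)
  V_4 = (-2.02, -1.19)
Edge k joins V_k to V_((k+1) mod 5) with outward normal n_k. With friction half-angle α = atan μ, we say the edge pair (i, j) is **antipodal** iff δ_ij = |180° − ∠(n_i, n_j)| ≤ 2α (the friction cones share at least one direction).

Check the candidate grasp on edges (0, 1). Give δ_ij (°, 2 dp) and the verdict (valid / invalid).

δ = 138.20°, invalid

α = atan 0.45 = 24.23°;  2α = 48.46°
edge 0: e_0 = (-0.11, +3.36);  n_0 = (+0.9995, +0.0327)
edge 1: e_1 = (-1.48, +1.55);  n_1 = (+0.7232, +0.6906)
∠(n_0, n_1) = 41.80°
δ = |180° − 41.80°| = 138.20°
138.20° > 2α = 48.46°  →  invalid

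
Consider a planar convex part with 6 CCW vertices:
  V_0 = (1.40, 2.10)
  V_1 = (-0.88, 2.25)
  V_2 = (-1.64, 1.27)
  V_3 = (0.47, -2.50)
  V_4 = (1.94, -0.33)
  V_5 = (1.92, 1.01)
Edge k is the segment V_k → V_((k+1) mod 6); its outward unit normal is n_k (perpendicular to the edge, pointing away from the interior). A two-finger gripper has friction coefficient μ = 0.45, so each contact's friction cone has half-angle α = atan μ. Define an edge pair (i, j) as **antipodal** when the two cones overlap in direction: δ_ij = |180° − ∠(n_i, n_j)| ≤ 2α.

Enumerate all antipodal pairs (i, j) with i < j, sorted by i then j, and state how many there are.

count = 4; pairs: (1,3), (1,4), (2,4), (2,5)

α = atan 0.45 = 24.23°;  2α = 48.46°
n_0 = (+0.0656, +0.9978)
n_1 = (-0.7902, +0.6128)
n_2 = (-0.8726, -0.4884)
n_3 = (+0.8279, -0.5608)
n_4 = (+0.9999, +0.0149)
n_5 = (+0.9026, +0.4306)
  (0,1): δ = 124.03°  ·
  (0,2): δ = 57.00°  ·
  (0,3): δ = 59.65°  ·
  (0,4): δ = 94.62°  ·
  (0,5): δ = 119.27°  ·
  (1,2): δ = 112.97°  ·
  (1,3): δ = 3.68°  ✓
  (1,4): δ = 38.65°  ✓
  (1,5): δ = 63.30°  ·
  (2,3): δ = 63.35°  ·
  (2,4): δ = 28.38°  ✓
  (2,5): δ = 3.73°  ✓
  (3,4): δ = 145.03°  ·
  (3,5): δ = 120.38°  ·
  (4,5): δ = 155.35°  ·
antipodal pairs: 4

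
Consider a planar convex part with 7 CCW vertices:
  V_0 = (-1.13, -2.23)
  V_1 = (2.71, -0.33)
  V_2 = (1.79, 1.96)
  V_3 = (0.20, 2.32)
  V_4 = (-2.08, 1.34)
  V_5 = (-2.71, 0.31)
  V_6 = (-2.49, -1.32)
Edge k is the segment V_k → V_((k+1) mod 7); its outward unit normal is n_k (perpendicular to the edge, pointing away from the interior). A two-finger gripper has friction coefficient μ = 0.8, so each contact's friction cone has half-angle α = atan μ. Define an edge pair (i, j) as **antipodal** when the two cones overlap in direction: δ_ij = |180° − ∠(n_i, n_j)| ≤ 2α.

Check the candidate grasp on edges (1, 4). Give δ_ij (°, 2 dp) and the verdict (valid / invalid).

α = atan 0.8 = 38.66°;  2α = 77.32°
edge 1: e_1 = (-0.92, +2.29);  n_1 = (+0.9279, +0.3728)
edge 4: e_4 = (-0.63, -1.03);  n_4 = (-0.8531, +0.5218)
∠(n_1, n_4) = 126.66°
δ = |180° − 126.66°| = 53.34°
53.34° ≤ 2α = 77.32°  →  valid

δ = 53.34°, valid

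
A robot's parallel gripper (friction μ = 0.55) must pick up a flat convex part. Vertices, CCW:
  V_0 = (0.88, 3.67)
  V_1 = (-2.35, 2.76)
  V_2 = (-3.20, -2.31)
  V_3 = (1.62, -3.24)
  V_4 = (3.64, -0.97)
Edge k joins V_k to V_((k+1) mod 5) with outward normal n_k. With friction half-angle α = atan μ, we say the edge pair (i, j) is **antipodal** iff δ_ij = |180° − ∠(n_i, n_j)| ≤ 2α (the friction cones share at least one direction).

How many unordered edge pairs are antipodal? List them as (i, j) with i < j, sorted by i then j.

count = 5; pairs: (0,2), (0,3), (1,3), (1,4), (2,4)

α = atan 0.55 = 28.81°;  2α = 57.62°
n_0 = (-0.2712, +0.9625)
n_1 = (-0.9862, +0.1653)
n_2 = (-0.1895, -0.9819)
n_3 = (+0.7470, -0.6648)
n_4 = (+0.8594, +0.5112)
  (0,1): δ = 115.25°  ·
  (0,2): δ = 26.66°  ✓
  (0,3): δ = 32.60°  ✓
  (0,4): δ = 105.01°  ·
  (1,2): δ = 91.40°  ·
  (1,3): δ = 32.15°  ✓
  (1,4): δ = 40.26°  ✓
  (2,3): δ = 120.74°  ·
  (2,4): δ = 48.33°  ✓
  (3,4): δ = 107.59°  ·
antipodal pairs: 5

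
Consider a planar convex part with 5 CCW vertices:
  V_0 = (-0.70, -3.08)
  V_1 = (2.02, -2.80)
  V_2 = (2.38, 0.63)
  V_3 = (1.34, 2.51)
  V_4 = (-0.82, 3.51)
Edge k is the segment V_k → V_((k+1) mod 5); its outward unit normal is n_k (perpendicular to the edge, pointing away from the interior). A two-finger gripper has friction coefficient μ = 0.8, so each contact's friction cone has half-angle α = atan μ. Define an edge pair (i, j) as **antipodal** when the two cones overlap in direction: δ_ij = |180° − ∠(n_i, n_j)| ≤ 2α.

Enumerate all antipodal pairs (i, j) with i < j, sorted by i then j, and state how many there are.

α = atan 0.8 = 38.66°;  2α = 77.32°
n_0 = (+0.1024, -0.9947)
n_1 = (+0.9945, -0.1044)
n_2 = (+0.8750, +0.4841)
n_3 = (+0.4201, +0.9075)
n_4 = (-0.9998, -0.0182)
  (0,1): δ = 101.87°  ·
  (0,2): δ = 66.93°  ✓
  (0,3): δ = 30.72°  ✓
  (0,4): δ = 85.17°  ·
  (1,2): δ = 145.06°  ·
  (1,3): δ = 108.85°  ·
  (1,4): δ = 7.03°  ✓
  (2,3): δ = 143.79°  ·
  (2,4): δ = 27.91°  ✓
  (3,4): δ = 64.11°  ✓
antipodal pairs: 5

count = 5; pairs: (0,2), (0,3), (1,4), (2,4), (3,4)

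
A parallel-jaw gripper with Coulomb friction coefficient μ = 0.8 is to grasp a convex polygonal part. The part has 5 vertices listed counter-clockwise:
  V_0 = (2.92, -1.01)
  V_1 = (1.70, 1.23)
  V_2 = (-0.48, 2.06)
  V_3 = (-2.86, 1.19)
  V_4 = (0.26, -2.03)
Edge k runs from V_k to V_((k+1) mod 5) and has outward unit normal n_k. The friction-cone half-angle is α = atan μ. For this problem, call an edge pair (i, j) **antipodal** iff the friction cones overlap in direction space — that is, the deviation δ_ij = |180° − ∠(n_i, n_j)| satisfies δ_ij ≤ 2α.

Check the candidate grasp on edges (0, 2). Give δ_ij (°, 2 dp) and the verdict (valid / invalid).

α = atan 0.8 = 38.66°;  2α = 77.32°
edge 0: e_0 = (-1.22, +2.24);  n_0 = (+0.8782, +0.4783)
edge 2: e_2 = (-2.38, -0.87);  n_2 = (-0.3433, +0.9392)
∠(n_0, n_2) = 81.51°
δ = |180° − 81.51°| = 98.49°
98.49° > 2α = 77.32°  →  invalid

δ = 98.49°, invalid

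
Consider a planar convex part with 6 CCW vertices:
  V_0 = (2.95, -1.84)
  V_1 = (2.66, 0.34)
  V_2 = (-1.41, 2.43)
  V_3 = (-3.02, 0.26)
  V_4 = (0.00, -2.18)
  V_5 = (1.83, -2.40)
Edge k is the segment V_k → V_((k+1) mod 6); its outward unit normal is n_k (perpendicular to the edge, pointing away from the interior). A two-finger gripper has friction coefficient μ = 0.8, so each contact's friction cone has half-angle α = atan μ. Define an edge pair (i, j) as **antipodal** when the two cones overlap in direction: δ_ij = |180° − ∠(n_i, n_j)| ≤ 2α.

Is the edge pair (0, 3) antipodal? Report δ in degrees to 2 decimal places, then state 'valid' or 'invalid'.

δ = 43.49°, valid

α = atan 0.8 = 38.66°;  2α = 77.32°
edge 0: e_0 = (-0.29, +2.18);  n_0 = (+0.9913, +0.1319)
edge 3: e_3 = (+3.02, -2.44);  n_3 = (-0.6285, -0.7778)
∠(n_0, n_3) = 136.51°
δ = |180° − 136.51°| = 43.49°
43.49° ≤ 2α = 77.32°  →  valid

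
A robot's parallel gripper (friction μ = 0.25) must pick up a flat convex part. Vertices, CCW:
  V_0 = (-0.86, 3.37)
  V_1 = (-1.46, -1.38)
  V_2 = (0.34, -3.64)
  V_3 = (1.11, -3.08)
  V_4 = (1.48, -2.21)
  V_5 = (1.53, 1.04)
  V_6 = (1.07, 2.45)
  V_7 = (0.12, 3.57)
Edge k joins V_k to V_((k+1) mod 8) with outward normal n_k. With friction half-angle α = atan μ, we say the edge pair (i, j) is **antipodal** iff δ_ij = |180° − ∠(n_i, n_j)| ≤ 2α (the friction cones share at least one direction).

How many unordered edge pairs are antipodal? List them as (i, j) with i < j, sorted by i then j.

count = 6; pairs: (0,3), (0,4), (0,5), (1,5), (1,6), (2,7)

α = atan 0.25 = 14.04°;  2α = 28.07°
n_0 = (-0.9921, +0.1253)
n_1 = (-0.7822, -0.6230)
n_2 = (+0.5882, -0.8087)
n_3 = (+0.9202, -0.3914)
n_4 = (+0.9999, -0.0154)
n_5 = (+0.9507, +0.3102)
n_6 = (+0.7626, +0.6469)
n_7 = (-0.2000, +0.9798)
  (0,1): δ = 134.26°  ·
  (0,2): δ = 46.77°  ·
  (0,3): δ = 15.84°  ✓
  (0,4): δ = 6.32°  ✓
  (0,5): δ = 25.27°  ✓
  (0,6): δ = 47.50°  ·
  (0,7): δ = 108.73°  ·
  (1,2): δ = 92.51°  ·
  (1,3): δ = 61.58°  ·
  (1,4): δ = 39.42°  ·
  (1,5): δ = 20.47°  ✓
  (1,6): δ = 1.77°  ✓
  (1,7): δ = 63.00°  ·
  (2,3): δ = 149.07°  ·
  (2,4): δ = 126.91°  ·
  (2,5): δ = 107.96°  ·
  (2,6): δ = 85.72°  ·
  (2,7): δ = 24.49°  ✓
  (3,4): δ = 157.84°  ·
  (3,5): δ = 138.89°  ·
  (3,6): δ = 116.66°  ·
  (3,7): δ = 55.43°  ·
  (4,5): δ = 161.05°  ·
  (4,6): δ = 138.81°  ·
  (4,7): δ = 77.58°  ·
  (5,6): δ = 157.76°  ·
  (5,7): δ = 96.53°  ·
  (6,7): δ = 118.77°  ·
antipodal pairs: 6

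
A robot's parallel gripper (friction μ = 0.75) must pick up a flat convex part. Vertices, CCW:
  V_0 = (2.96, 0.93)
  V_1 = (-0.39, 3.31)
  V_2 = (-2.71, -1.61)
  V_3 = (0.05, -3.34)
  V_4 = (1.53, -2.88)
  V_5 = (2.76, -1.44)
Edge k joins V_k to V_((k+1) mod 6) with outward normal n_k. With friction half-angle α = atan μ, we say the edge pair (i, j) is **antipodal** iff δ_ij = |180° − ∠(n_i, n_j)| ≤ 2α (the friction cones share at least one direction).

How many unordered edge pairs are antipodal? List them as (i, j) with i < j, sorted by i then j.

count = 6; pairs: (0,2), (0,3), (1,3), (1,4), (1,5), (2,5)

α = atan 0.75 = 36.87°;  2α = 73.74°
n_0 = (+0.5792, +0.8152)
n_1 = (-0.9045, +0.4265)
n_2 = (-0.5311, -0.8473)
n_3 = (+0.2968, -0.9549)
n_4 = (+0.7604, -0.6495)
n_5 = (+0.9965, -0.0841)
  (0,1): δ = 79.85°  ·
  (0,2): δ = 3.31°  ✓
  (0,3): δ = 52.66°  ✓
  (0,4): δ = 84.89°  ·
  (0,5): δ = 120.57°  ·
  (1,2): δ = 96.83°  ·
  (1,3): δ = 47.49°  ✓
  (1,4): δ = 15.26°  ✓
  (1,5): δ = 20.42°  ✓
  (2,3): δ = 130.65°  ·
  (2,4): δ = 98.42°  ·
  (2,5): δ = 62.74°  ✓
  (3,4): δ = 147.77°  ·
  (3,5): δ = 112.09°  ·
  (4,5): δ = 144.32°  ·
antipodal pairs: 6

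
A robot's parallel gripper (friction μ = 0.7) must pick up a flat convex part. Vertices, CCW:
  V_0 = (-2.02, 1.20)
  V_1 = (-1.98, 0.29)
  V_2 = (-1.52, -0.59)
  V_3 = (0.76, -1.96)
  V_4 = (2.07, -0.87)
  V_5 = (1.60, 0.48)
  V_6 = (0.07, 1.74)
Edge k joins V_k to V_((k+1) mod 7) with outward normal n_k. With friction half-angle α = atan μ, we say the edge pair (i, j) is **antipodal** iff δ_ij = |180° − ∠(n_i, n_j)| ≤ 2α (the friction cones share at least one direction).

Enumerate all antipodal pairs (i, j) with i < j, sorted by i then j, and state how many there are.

count = 9; pairs: (0,3), (0,4), (0,5), (1,4), (1,5), (2,4), (2,5), (2,6), (3,6)

α = atan 0.7 = 34.99°;  2α = 69.98°
n_0 = (-0.9990, -0.0439)
n_1 = (-0.8862, -0.4633)
n_2 = (-0.5150, -0.8572)
n_3 = (+0.6396, -0.7687)
n_4 = (+0.9444, +0.3288)
n_5 = (+0.6357, +0.7719)
n_6 = (-0.2502, +0.9682)
  (0,1): δ = 154.92°  ·
  (0,2): δ = 123.52°  ·
  (0,3): δ = 52.75°  ✓
  (0,4): δ = 16.68°  ✓
  (0,5): δ = 48.01°  ✓
  (0,6): δ = 101.97°  ·
  (1,2): δ = 148.60°  ·
  (1,3): δ = 77.83°  ·
  (1,4): δ = 8.40°  ✓
  (1,5): δ = 22.93°  ✓
  (1,6): δ = 76.89°  ·
  (2,3): δ = 109.24°  ·
  (2,4): δ = 39.80°  ✓
  (2,5): δ = 8.47°  ✓
  (2,6): δ = 45.49°  ✓
  (3,4): δ = 110.57°  ·
  (3,5): δ = 79.23°  ·
  (3,6): δ = 25.28°  ✓
  (4,5): δ = 148.67°  ·
  (4,6): δ = 94.71°  ·
  (5,6): δ = 126.04°  ·
antipodal pairs: 9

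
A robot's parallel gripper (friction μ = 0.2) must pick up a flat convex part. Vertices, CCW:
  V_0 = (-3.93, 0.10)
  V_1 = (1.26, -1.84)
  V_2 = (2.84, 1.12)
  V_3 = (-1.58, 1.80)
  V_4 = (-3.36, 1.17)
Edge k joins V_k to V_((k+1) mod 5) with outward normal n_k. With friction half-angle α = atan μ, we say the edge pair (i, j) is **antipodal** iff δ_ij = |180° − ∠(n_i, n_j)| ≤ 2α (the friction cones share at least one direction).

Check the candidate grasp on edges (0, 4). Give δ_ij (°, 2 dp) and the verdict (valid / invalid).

α = atan 0.2 = 11.31°;  2α = 22.62°
edge 0: e_0 = (+5.19, -1.94);  n_0 = (-0.3501, -0.9367)
edge 4: e_4 = (-0.57, -1.07);  n_4 = (-0.8826, +0.4702)
∠(n_0, n_4) = 97.55°
δ = |180° − 97.55°| = 82.45°
82.45° > 2α = 22.62°  →  invalid

δ = 82.45°, invalid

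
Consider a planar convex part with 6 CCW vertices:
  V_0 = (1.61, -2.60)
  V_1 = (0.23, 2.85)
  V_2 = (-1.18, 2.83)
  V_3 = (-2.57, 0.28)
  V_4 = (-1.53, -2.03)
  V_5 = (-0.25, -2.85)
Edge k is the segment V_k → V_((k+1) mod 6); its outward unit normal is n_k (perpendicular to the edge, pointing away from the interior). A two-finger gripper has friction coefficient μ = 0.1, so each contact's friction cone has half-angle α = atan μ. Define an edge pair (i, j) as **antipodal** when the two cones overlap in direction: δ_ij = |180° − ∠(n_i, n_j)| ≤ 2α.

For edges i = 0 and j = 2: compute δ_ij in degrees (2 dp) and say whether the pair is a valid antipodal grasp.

α = atan 0.1 = 5.71°;  2α = 11.42°
edge 0: e_0 = (-1.38, +5.45);  n_0 = (+0.9694, +0.2455)
edge 2: e_2 = (-1.39, -2.55);  n_2 = (-0.8780, +0.4786)
∠(n_0, n_2) = 137.20°
δ = |180° − 137.20°| = 42.80°
42.80° > 2α = 11.42°  →  invalid

δ = 42.80°, invalid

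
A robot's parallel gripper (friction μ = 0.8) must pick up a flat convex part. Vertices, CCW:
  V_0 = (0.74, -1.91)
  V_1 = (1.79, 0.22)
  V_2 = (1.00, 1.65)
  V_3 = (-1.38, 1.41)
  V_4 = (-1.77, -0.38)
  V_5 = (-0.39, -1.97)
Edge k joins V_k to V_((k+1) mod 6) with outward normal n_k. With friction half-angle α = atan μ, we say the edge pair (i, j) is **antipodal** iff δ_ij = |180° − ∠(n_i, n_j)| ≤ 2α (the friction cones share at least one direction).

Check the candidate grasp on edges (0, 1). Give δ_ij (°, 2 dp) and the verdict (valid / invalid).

α = atan 0.8 = 38.66°;  2α = 77.32°
edge 0: e_0 = (+1.05, +2.13);  n_0 = (+0.8969, -0.4422)
edge 1: e_1 = (-0.79, +1.43);  n_1 = (+0.8753, +0.4836)
∠(n_0, n_1) = 55.16°
δ = |180° − 55.16°| = 124.84°
124.84° > 2α = 77.32°  →  invalid

δ = 124.84°, invalid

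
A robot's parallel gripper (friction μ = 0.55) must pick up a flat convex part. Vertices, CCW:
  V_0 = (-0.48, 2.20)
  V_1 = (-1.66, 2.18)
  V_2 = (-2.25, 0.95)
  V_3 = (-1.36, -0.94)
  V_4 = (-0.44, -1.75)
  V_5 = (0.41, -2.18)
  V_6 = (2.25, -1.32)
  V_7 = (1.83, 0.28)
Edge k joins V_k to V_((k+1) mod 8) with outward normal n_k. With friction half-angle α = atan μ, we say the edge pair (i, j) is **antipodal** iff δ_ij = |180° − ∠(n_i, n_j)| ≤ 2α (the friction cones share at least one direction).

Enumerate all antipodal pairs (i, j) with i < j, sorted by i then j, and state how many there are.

α = atan 0.55 = 28.81°;  2α = 57.62°
n_0 = (-0.0169, +0.9999)
n_1 = (-0.9016, +0.4325)
n_2 = (-0.9047, -0.4260)
n_3 = (-0.6608, -0.7506)
n_4 = (-0.4514, -0.8923)
n_5 = (+0.4234, -0.9059)
n_6 = (+0.9672, +0.2539)
n_7 = (+0.6392, +0.7690)
  (0,1): δ = 116.60°  ·
  (0,2): δ = 65.76°  ·
  (0,3): δ = 42.33°  ✓
  (0,4): δ = 27.81°  ✓
  (0,5): δ = 24.08°  ✓
  (0,6): δ = 103.74°  ·
  (0,7): δ = 139.30°  ·
  (1,2): δ = 129.16°  ·
  (1,3): δ = 105.74°  ·
  (1,4): δ = 91.21°  ·
  (1,5): δ = 39.32°  ✓
  (1,6): δ = 40.33°  ✓
  (1,7): δ = 75.89°  ·
  (2,3): δ = 156.58°  ·
  (2,4): δ = 142.05°  ·
  (2,5): δ = 90.16°  ·
  (2,6): δ = 10.51°  ✓
  (2,7): δ = 25.05°  ✓
  (3,4): δ = 165.47°  ·
  (3,5): δ = 113.59°  ·
  (3,6): δ = 33.93°  ✓
  (3,7): δ = 1.63°  ✓
  (4,5): δ = 128.11°  ·
  (4,6): δ = 48.46°  ✓
  (4,7): δ = 12.90°  ✓
  (5,6): δ = 100.34°  ·
  (5,7): δ = 64.78°  ·
  (6,7): δ = 144.44°  ·
antipodal pairs: 11

count = 11; pairs: (0,3), (0,4), (0,5), (1,5), (1,6), (2,6), (2,7), (3,6), (3,7), (4,6), (4,7)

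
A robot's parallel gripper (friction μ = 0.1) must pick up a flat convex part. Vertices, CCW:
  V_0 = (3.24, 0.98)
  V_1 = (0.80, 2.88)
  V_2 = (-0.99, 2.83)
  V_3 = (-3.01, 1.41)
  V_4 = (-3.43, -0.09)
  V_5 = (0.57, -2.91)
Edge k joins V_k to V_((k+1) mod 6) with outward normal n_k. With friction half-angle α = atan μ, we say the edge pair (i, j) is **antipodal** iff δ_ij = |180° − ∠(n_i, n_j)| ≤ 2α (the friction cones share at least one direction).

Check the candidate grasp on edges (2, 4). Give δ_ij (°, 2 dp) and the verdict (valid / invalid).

δ = 70.29°, invalid

α = atan 0.1 = 5.71°;  2α = 11.42°
edge 2: e_2 = (-2.02, -1.42);  n_2 = (-0.5751, +0.8181)
edge 4: e_4 = (+4.00, -2.82);  n_4 = (-0.5762, -0.8173)
∠(n_2, n_4) = 109.71°
δ = |180° − 109.71°| = 70.29°
70.29° > 2α = 11.42°  →  invalid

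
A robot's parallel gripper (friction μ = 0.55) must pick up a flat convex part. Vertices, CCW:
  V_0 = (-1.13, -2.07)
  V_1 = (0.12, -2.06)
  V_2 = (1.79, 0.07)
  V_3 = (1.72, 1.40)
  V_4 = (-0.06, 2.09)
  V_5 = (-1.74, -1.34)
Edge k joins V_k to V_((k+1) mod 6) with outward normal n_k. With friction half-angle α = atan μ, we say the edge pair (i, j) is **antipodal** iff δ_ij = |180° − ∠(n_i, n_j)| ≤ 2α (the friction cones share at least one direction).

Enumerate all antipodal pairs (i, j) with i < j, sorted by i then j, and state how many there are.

α = atan 0.55 = 28.81°;  2α = 57.62°
n_0 = (+0.0080, -1.0000)
n_1 = (+0.7870, -0.6170)
n_2 = (+0.9986, +0.0526)
n_3 = (+0.3614, +0.9324)
n_4 = (-0.8981, +0.4399)
n_5 = (-0.7674, -0.6412)
  (0,1): δ = 128.56°  ·
  (0,2): δ = 87.45°  ·
  (0,3): δ = 21.65°  ✓
  (0,4): δ = 63.45°  ·
  (0,5): δ = 129.42°  ·
  (1,2): δ = 138.89°  ·
  (1,3): δ = 73.09°  ·
  (1,4): δ = 12.00°  ✓
  (1,5): δ = 77.98°  ·
  (2,3): δ = 114.20°  ·
  (2,4): δ = 29.11°  ✓
  (2,5): δ = 36.87°  ✓
  (3,4): δ = 94.91°  ·
  (3,5): δ = 28.93°  ✓
  (4,5): δ = 114.02°  ·
antipodal pairs: 5

count = 5; pairs: (0,3), (1,4), (2,4), (2,5), (3,5)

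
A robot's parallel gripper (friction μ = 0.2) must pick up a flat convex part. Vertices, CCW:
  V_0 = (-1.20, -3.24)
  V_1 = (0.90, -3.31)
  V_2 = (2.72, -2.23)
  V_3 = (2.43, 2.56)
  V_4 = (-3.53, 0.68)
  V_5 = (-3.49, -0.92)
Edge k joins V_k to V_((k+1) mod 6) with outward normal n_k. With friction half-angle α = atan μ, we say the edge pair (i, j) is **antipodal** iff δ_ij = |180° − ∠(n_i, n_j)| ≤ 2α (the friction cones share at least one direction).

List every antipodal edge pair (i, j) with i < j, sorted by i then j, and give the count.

count = 3; pairs: (0,3), (1,3), (2,4)

α = atan 0.2 = 11.31°;  2α = 22.62°
n_0 = (-0.0333, -0.9994)
n_1 = (+0.5103, -0.8600)
n_2 = (+0.9982, +0.0604)
n_3 = (-0.3008, +0.9537)
n_4 = (-0.9997, -0.0250)
n_5 = (-0.7117, -0.7025)
  (0,1): δ = 147.41°  ·
  (0,2): δ = 84.63°  ·
  (0,3): δ = 19.42°  ✓
  (0,4): δ = 93.34°  ·
  (0,5): δ = 136.54°  ·
  (1,2): δ = 117.22°  ·
  (1,3): δ = 13.18°  ✓
  (1,4): δ = 60.75°  ·
  (1,5): δ = 103.94°  ·
  (2,3): δ = 75.96°  ·
  (2,4): δ = 2.03°  ✓
  (2,5): δ = 41.16°  ·
  (3,4): δ = 106.08°  ·
  (3,5): δ = 62.88°  ·
  (4,5): δ = 136.80°  ·
antipodal pairs: 3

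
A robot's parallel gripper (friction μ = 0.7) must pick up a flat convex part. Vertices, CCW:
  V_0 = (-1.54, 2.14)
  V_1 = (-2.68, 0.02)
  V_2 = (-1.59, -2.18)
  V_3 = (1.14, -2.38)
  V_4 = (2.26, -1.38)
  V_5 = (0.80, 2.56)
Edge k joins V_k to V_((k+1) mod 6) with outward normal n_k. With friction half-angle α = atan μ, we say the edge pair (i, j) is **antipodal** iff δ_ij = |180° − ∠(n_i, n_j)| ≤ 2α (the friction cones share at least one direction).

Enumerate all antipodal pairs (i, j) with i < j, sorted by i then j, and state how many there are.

count = 7; pairs: (0,2), (0,3), (0,4), (1,4), (2,4), (2,5), (3,5)

α = atan 0.7 = 34.99°;  2α = 69.98°
n_0 = (-0.8807, +0.4736)
n_1 = (-0.8961, -0.4440)
n_2 = (-0.0731, -0.9973)
n_3 = (+0.6660, -0.7459)
n_4 = (+0.9377, +0.3475)
n_5 = (-0.1767, +0.9843)
  (0,1): δ = 125.38°  ·
  (0,2): δ = 65.92°  ✓
  (0,3): δ = 19.97°  ✓
  (0,4): δ = 48.60°  ✓
  (0,5): δ = 128.44°  ·
  (1,2): δ = 120.55°  ·
  (1,3): δ = 74.60°  ·
  (1,4): δ = 6.02°  ✓
  (1,5): δ = 73.82°  ·
  (2,3): δ = 134.05°  ·
  (2,4): δ = 65.48°  ✓
  (2,5): δ = 14.37°  ✓
  (3,4): δ = 111.43°  ·
  (3,5): δ = 31.58°  ✓
  (4,5): δ = 100.16°  ·
antipodal pairs: 7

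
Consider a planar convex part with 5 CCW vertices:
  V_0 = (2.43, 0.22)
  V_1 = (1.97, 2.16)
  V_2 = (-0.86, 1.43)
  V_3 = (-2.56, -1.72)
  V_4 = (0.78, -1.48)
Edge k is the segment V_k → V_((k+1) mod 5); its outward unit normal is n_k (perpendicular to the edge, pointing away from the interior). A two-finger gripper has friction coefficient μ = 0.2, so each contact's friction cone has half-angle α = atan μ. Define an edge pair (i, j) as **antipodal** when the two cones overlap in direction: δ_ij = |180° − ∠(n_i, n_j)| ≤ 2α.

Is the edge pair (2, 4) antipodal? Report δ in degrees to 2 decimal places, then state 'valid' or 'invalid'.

α = atan 0.2 = 11.31°;  2α = 22.62°
edge 2: e_2 = (-1.70, -3.15);  n_2 = (-0.8800, +0.4749)
edge 4: e_4 = (+1.65, +1.70);  n_4 = (+0.7176, -0.6965)
∠(n_2, n_4) = 164.21°
δ = |180° − 164.21°| = 15.79°
15.79° ≤ 2α = 22.62°  →  valid

δ = 15.79°, valid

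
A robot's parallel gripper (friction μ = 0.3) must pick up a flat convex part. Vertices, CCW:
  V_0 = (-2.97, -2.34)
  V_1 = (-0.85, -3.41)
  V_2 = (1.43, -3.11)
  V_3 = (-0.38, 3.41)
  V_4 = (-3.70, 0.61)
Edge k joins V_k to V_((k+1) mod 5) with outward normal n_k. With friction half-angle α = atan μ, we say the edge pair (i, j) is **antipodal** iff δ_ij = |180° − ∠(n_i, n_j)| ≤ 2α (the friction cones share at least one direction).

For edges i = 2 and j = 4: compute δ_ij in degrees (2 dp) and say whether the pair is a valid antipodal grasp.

α = atan 0.3 = 16.70°;  2α = 33.40°
edge 2: e_2 = (-1.81, +6.52);  n_2 = (+0.9636, +0.2675)
edge 4: e_4 = (+0.73, -2.95);  n_4 = (-0.9707, -0.2402)
∠(n_2, n_4) = 178.38°
δ = |180° − 178.38°| = 1.62°
1.62° ≤ 2α = 33.40°  →  valid

δ = 1.62°, valid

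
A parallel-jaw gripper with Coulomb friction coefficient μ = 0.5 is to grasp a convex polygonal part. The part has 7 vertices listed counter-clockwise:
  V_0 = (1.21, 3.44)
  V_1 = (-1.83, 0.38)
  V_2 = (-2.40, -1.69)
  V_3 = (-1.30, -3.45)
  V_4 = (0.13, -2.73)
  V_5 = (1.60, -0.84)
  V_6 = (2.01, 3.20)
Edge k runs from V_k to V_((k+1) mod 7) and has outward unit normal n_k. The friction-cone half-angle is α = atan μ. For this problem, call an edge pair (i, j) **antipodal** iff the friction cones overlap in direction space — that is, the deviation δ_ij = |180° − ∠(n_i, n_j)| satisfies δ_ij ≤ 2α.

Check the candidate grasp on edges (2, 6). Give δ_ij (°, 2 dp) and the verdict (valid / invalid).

δ = 41.30°, valid

α = atan 0.5 = 26.57°;  2α = 53.13°
edge 2: e_2 = (+1.10, -1.76);  n_2 = (-0.8480, -0.5300)
edge 6: e_6 = (-0.80, +0.24);  n_6 = (+0.2873, +0.9578)
∠(n_2, n_6) = 138.70°
δ = |180° − 138.70°| = 41.30°
41.30° ≤ 2α = 53.13°  →  valid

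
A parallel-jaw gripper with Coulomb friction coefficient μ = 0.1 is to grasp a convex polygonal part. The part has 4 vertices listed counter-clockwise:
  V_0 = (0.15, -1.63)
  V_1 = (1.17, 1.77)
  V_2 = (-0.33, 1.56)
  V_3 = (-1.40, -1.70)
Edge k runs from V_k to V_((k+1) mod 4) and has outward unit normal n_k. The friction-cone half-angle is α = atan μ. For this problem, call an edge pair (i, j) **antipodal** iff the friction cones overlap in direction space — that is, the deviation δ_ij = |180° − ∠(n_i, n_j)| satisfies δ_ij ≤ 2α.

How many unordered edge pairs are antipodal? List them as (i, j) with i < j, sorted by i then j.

count = 2; pairs: (0,2), (1,3)

α = atan 0.1 = 5.71°;  2α = 11.42°
n_0 = (+0.9578, -0.2873)
n_1 = (-0.1386, +0.9903)
n_2 = (-0.9501, +0.3119)
n_3 = (+0.0451, -0.9990)
  (0,1): δ = 65.33°  ·
  (0,2): δ = 1.47°  ✓
  (0,3): δ = 109.29°  ·
  (1,2): δ = 116.14°  ·
  (1,3): δ = 5.38°  ✓
  (2,3): δ = 69.24°  ·
antipodal pairs: 2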